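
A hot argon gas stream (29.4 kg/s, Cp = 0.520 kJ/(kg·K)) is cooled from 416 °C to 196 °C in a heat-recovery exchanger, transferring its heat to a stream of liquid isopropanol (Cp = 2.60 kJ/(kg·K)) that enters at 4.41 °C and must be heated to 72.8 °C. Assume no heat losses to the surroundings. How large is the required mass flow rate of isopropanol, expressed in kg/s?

Heat released by hot stream: Q = 29.4 × 0.520 × (416 − 196) = 3363.4 kJ/s
Energy balance on cold side (adiabatic exchanger): Q = ṁ_c·Cp_c·(T_c,out − T_c,in)
ṁ_c = 3363.4 / [2.60 × (72.8 − 4.41)] = 18.915 kg/s

ṁ_c = 18.9 kg/s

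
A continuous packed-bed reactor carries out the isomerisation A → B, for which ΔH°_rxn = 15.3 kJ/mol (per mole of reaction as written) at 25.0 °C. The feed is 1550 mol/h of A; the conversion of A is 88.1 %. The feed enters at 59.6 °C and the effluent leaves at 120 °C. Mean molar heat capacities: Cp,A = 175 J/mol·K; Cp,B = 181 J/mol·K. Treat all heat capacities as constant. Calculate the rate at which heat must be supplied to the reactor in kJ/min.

Q_in = 634 kJ/min

Extent of reaction ξ = 0.881 × 1550 = 1365.5 mol/h
Reaction term: ξ·ΔH°_rxn = 1365.5 × 15.3 = 20893 kJ/h
Sensible, feed 59.6→25 °C: -9385.2 kJ/h
Outlet flows (mol/h): A 184.45, B 1365.5
Sensible, products 25→120 °C: 26547 kJ/h
Q = ΔH = 38055 kJ/h = 10.571 kW
Heat supplied = 634.25 kJ/min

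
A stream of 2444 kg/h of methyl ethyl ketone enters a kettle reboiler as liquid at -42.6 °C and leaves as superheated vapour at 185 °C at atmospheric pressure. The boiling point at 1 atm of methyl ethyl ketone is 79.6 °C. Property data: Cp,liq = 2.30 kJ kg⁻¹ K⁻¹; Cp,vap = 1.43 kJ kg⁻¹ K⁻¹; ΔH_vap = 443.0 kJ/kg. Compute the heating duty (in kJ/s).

liquid -42.6→79.6 °C: 281.06 kJ/kg
vaporisation at 79.6 °C: 443 kJ/kg
vapour 79.6→185 °C: 150.72 kJ/kg
Δh = 281.06 + 443 + 150.72 = 874.78 kJ/kg
Q = ṁ·Δh = 2444 kg/h × 874.78 kJ/kg = 2.138e+06 kJ/h
|Q| = 593.88 kW

Q = 594 kJ/s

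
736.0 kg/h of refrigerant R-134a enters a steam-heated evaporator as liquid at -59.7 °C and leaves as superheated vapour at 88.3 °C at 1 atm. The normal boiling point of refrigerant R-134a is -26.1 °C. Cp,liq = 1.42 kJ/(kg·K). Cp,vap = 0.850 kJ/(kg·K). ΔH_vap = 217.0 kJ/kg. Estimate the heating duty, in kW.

Q = 74.0 kW

liquid -59.7→-26.1 °C: 47.712 kJ/kg
vaporisation at -26.1 °C: 217 kJ/kg
vapour -26.1→88.3 °C: 97.24 kJ/kg
Δh = 47.712 + 217 + 97.24 = 361.95 kJ/kg
Q = ṁ·Δh = 736.0 kg/h × 361.95 kJ/kg = 266400 kJ/h
|Q| = 73.999 kW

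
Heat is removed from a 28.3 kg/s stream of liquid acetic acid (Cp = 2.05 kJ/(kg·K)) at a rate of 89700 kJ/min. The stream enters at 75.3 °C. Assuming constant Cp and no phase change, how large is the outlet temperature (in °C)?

T_out = 49.5 °C

Q = 89700 kJ/min = 1495 kJ/s
ΔT = Q/(ṁ·Cp) = 1495/(28.3×2.05) = 25.769 K
T_out = 75.3 − 25.769 = 49.531 °C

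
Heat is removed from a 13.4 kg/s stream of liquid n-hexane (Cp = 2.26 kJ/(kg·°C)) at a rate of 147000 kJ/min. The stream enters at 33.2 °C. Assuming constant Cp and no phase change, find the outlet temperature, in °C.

T_out = -47.7 °C

Q = 147000 kJ/min = 2450 kJ/s
ΔT = Q/(ṁ·Cp) = 2450/(13.4×2.26) = 80.901 K
T_out = 33.2 − 80.901 = -47.701 °C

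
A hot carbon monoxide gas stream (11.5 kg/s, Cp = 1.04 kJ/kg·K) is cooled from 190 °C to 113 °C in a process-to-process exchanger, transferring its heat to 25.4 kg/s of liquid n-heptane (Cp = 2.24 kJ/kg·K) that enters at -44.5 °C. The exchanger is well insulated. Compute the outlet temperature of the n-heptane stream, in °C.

Heat released by hot stream: Q = 11.5 × 1.04 × (190 − 113) = 920.92 kJ/s
Energy balance on cold side (adiabatic exchanger): Q = ṁ_c·Cp_c·(T_c,out − T_c,in)
T_c,out = -44.5 + 920.92/(25.4 × 2.24) = -28.314 °C

T_c,out = -28.3 °C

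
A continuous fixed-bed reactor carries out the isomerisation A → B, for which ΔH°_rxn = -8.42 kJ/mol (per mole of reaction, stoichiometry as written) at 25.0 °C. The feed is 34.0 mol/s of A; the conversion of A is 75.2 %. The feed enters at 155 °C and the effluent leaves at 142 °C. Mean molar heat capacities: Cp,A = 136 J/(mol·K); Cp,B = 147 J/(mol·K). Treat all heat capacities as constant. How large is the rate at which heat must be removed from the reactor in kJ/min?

Q_out = 14500 kJ/min

Extent of reaction ξ = 0.752 × 34.0 = 25.568 mol/s
Reaction term: ξ·ΔH°_rxn = 25.568 × -8.42 = -215.28 kJ/s
Sensible, feed 155→25 °C: -601.12 kJ/s
Outlet flows (mol/s): A 8.432, B 25.568
Sensible, products 25→142 °C: 573.91 kJ/s
Q = ΔH = -242.49 kJ/s = -242.49 kW
Heat removed = 14549 kJ/min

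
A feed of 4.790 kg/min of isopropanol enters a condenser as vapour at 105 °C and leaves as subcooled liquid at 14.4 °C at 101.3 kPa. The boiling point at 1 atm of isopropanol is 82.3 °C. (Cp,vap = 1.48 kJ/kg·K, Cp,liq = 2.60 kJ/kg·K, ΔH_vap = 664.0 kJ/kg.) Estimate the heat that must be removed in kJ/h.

vapour 105→82.3 °C: -33.596 kJ/kg
condensation at 82.3 °C: -664 kJ/kg
liquid 82.3→14.4 °C: -176.54 kJ/kg
Δh = -33.596 + -664 + -176.54 = -874.14 kJ/kg
Q = ṁ·Δh = 4.790 kg/min × -874.14 kJ/kg = -4187.1 kJ/min
|Q| = 69.785 kW = 251230 kJ/h

Q_c = 251000 kJ/h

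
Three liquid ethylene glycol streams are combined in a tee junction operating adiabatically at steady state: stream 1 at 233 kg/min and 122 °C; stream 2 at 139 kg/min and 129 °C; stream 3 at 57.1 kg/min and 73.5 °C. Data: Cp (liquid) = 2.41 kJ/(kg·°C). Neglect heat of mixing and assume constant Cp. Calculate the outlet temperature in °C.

Adiabatic, steady state ⇒ Σ ṁᵢCp,ᵢ(T_out − Tᵢ) = 0
Σ ṁᵢCp,ᵢTᵢ = 233×2.41×122 + 139×2.41×129 + 57.1×2.41×73.5 = 121830
Σ ṁᵢCp,ᵢ = 233×2.41 + 139×2.41 + 57.1×2.41 = 1034.1
T_out = 121830 / 1034.1 = 117.81 °C

T_out = 118 °C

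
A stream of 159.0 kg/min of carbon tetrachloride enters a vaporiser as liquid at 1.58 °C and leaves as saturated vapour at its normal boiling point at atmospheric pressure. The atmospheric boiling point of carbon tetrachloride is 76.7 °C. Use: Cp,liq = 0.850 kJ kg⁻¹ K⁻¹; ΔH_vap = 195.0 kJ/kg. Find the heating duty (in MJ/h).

liquid 1.58→76.7 °C: 63.852 kJ/kg
vaporisation at 76.7 °C: 195 kJ/kg
Δh = 63.852 + 195 = 258.85 kJ/kg
Q = ṁ·Δh = 159.0 kg/min × 258.85 kJ/kg = 41157 kJ/min
|Q| = 685.96 kW = 2469.4 MJ/h

Q = 2470 MJ/h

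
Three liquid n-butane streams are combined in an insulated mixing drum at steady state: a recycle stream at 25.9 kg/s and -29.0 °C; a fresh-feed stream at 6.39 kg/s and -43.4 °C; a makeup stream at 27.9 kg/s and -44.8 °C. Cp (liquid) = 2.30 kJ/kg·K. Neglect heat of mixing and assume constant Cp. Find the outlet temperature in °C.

T_out = -37.9 °C

Energy balance with Q = 0: Σ ṁᵢCp,ᵢ(T_out − Tᵢ) = 0
T_out = Σ ṁᵢCp,ᵢTᵢ / Σ ṁᵢCp,ᵢ
      = -5240.2 / 138.44 = -37.853 °C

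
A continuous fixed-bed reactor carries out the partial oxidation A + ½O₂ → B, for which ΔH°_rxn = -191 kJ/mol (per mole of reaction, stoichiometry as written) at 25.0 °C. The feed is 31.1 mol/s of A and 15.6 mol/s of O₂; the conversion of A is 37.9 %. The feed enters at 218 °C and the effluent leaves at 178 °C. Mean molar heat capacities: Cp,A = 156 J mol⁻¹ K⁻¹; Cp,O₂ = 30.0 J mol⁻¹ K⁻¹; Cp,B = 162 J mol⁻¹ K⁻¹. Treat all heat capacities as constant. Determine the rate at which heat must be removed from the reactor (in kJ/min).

Extent of reaction ξ = 0.379 × 31.1 = 11.787 mol/s
Reaction term: ξ·ΔH°_rxn = 11.787 × -191 = -2251.3 kJ/s
Sensible, feed 218→25 °C: -1026.7 kJ/s
Outlet flows (mol/s): A 19.313, O₂ 9.7066, B 11.787
Sensible, products 25→178 °C: 797.67 kJ/s
Q = ΔH = -2480.3 kJ/s = -2480.3 kW
Heat removed = 148820 kJ/min

Q_out = 149000 kJ/min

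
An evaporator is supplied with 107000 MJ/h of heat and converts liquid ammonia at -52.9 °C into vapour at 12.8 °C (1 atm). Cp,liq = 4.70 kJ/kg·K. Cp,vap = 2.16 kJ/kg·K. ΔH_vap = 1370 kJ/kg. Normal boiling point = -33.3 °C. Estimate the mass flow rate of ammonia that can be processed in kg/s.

ṁ = 19.0 kg/s

Δh = 4.70×(-33.3−-52.9) + 1370 + 2.16×(12.8−-33.3) = 1561.7 kJ/kg
Q = 107000 MJ/h = 29722 kJ/s = 29722 kJ/s
ṁ = Q/Δh = 29722 / 1561.7 = 19.032 kg/s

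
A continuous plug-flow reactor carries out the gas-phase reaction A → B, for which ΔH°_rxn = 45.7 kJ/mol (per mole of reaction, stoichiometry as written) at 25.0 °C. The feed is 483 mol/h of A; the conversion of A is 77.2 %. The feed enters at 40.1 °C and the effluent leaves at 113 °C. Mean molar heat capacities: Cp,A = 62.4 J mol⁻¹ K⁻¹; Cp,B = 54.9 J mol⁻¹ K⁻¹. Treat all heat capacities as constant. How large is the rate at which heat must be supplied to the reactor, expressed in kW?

Q_in = 5.28 kW

Extent of reaction ξ = 0.772 × 483 = 372.88 mol/h
Reaction term: ξ·ΔH°_rxn = 372.88 × 45.7 = 17040 kJ/h
Sensible, feed 40.1→25 °C: -455.1 kJ/h
Outlet flows (mol/h): A 110.12, B 372.88
Sensible, products 25→113 °C: 2406.2 kJ/h
Q = ΔH = 18991 kJ/h = 5.2754 kW
Heat supplied = 5.2754 kW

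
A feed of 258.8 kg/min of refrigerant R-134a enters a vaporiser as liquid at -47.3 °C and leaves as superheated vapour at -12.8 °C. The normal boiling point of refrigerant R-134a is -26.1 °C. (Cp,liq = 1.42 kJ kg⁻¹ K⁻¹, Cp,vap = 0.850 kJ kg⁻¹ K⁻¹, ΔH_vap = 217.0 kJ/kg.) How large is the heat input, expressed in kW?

liquid -47.3→-26.1 °C: 30.104 kJ/kg
vaporisation at -26.1 °C: 217 kJ/kg
vapour -26.1→-12.8 °C: 11.305 kJ/kg
Δh = 30.104 + 217 + 11.305 = 258.41 kJ/kg
Q = ṁ·Δh = 258.8 kg/min × 258.41 kJ/kg = 66876 kJ/min
|Q| = 1114.6 kW

Q = 1110 kW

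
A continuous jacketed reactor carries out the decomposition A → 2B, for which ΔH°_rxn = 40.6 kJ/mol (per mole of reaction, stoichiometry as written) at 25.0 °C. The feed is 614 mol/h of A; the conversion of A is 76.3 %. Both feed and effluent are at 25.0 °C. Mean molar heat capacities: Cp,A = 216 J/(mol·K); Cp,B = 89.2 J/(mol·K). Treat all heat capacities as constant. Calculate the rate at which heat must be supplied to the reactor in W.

Extent of reaction ξ = 0.763 × 614 = 468.48 mol/h
Reaction term: ξ·ΔH°_rxn = 468.48 × 40.6 = 19020 kJ/h
Q = ΔH = 19020 kJ/h = 5.2834 kW
Heat supplied = 5283.4 W

Q_in = 5280 W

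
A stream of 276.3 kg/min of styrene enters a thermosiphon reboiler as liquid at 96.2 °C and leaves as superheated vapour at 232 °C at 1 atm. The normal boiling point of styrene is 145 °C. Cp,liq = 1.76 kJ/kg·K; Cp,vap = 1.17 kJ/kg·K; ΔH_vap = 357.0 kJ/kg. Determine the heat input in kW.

liquid 96.2→145 °C: 85.888 kJ/kg
vaporisation at 145 °C: 357 kJ/kg
vapour 145→232 °C: 101.79 kJ/kg
Δh = 85.888 + 357 + 101.79 = 544.68 kJ/kg
Q = ṁ·Δh = 276.3 kg/min × 544.68 kJ/kg = 150490 kJ/min
|Q| = 2508.2 kW

Q = 2510 kW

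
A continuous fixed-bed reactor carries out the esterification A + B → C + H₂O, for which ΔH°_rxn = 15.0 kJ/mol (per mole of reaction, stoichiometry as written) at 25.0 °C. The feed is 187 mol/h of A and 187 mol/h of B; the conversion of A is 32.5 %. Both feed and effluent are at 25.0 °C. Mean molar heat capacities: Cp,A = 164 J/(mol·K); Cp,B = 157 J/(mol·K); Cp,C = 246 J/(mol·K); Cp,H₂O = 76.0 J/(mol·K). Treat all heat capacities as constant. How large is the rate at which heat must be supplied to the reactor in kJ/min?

Q_in = 15.2 kJ/min

Extent of reaction ξ = 0.325 × 187 = 60.775 mol/h
Reaction term: ξ·ΔH°_rxn = 60.775 × 15.0 = 911.62 kJ/h
Q = ΔH = 911.62 kJ/h = 0.25323 kW
Heat supplied = 15.194 kJ/min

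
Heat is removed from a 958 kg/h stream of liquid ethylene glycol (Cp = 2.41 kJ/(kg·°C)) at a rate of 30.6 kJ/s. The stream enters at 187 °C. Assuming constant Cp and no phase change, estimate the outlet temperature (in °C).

T_out = 139 °C

Q = 30.6 kJ/s = 110160 kJ/h
ΔT = Q/(ṁ·Cp) = 110160/(958×2.41) = 47.714 K
T_out = 187 − 47.714 = 139.29 °C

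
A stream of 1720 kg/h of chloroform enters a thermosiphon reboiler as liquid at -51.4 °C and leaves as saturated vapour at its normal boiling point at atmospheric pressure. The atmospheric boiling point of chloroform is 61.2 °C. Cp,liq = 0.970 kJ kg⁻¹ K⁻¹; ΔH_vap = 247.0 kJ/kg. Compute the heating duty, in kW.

Q = 170 kW

liquid -51.4→61.2 °C: 109.22 kJ/kg
vaporisation at 61.2 °C: 247 kJ/kg
Δh = 109.22 + 247 = 356.22 kJ/kg
Q = ṁ·Δh = 1720 kg/h × 356.22 kJ/kg = 612700 kJ/h
|Q| = 170.19 kW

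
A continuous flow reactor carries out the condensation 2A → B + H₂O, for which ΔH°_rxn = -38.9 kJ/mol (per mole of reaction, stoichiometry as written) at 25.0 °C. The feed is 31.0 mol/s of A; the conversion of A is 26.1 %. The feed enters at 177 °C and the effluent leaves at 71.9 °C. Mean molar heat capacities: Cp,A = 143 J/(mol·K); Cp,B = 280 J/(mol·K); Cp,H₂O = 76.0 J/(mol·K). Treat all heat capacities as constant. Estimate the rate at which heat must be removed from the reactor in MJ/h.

Q_out = 2200 MJ/h

Extent of reaction ξ = 0.261 × 31.0 / 2 = 4.0455 mol/s
Reaction term: ξ·ΔH°_rxn = 4.0455 × -38.9 = -157.37 kJ/s
Sensible, feed 177→25 °C: -673.82 kJ/s
Outlet flows (mol/s): A 22.909, B 4.0455, H₂O 4.0455
Sensible, products 25→71.9 °C: 221.19 kJ/s
Q = ΔH = -610 kJ/s = -610 kW
Heat removed = 2196 MJ/h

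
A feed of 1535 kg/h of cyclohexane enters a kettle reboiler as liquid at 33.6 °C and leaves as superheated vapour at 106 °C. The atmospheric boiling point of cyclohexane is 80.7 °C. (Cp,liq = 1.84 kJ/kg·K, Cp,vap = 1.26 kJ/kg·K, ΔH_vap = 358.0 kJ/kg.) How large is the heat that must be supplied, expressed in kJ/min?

Q = 12200 kJ/min

liquid 33.6→80.7 °C: 86.664 kJ/kg
vaporisation at 80.7 °C: 358 kJ/kg
vapour 80.7→106 °C: 31.878 kJ/kg
Δh = 86.664 + 358 + 31.878 = 476.54 kJ/kg
Q = ṁ·Δh = 1535 kg/h × 476.54 kJ/kg = 731490 kJ/h
|Q| = 203.19 kW = 12192 kJ/min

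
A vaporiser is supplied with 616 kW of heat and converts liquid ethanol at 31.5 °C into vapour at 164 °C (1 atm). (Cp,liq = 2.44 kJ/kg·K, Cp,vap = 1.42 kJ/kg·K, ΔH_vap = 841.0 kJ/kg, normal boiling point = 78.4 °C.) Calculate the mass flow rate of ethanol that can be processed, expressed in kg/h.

Δh = 2.44×(78.4−31.5) + 841.0 + 1.42×(164−78.4) = 1077 kJ/kg
Q = 616 kW = 616 kJ/s = 2.2176e+06 kJ/h
ṁ = Q/Δh = 2.2176e+06 / 1077 = 2059.1 kg/h

ṁ = 2060 kg/h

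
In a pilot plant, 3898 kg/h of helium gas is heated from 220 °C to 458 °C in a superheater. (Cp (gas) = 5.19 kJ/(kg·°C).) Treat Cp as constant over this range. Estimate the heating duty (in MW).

Q = ṁ·Cp·ΔT = 3898 × 5.19 × (458 − 220) = 4.8149e+06 kJ/h
Converting: 4.8149e+06 / 3600 s = 1337.5 kW
Heating duty = 1.3375 MW

Q = 1.34 MW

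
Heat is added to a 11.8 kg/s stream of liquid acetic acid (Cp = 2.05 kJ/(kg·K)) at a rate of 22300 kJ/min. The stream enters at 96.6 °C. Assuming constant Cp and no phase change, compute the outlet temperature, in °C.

Q = 22300 kJ/min = 371.67 kJ/s
ΔT = Q/(ṁ·Cp) = 371.67/(11.8×2.05) = 15.364 K
T_out = 96.6 + 15.364 = 111.96 °C

T_out = 112 °C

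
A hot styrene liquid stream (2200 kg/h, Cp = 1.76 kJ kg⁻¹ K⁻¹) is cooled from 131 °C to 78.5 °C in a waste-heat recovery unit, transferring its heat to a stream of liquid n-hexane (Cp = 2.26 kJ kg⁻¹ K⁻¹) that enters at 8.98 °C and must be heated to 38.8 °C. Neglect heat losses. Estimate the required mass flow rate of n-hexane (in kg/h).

ṁ_c = 3020 kg/h

Heat released by hot stream: Q = 2200 × 1.76 × (131 − 78.5) = 203280 kJ/h
Energy balance on cold side (adiabatic exchanger): Q = ṁ_c·Cp_c·(T_c,out − T_c,in)
ṁ_c = 203280 / [2.26 × (38.8 − 8.98)] = 3016.3 kg/h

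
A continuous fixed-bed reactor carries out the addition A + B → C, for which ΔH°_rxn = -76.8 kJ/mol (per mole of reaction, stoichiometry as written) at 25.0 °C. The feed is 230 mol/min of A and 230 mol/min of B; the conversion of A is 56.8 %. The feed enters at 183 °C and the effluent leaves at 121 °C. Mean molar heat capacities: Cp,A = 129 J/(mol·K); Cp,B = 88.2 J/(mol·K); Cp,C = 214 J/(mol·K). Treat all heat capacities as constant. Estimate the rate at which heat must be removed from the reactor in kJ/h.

Extent of reaction ξ = 0.568 × 230 = 130.64 mol/min
Reaction term: ξ·ΔH°_rxn = 130.64 × -76.8 = -10033 kJ/min
Sensible, feed 183→25 °C: -7893 kJ/min
Outlet flows (mol/min): A 99.36, B 99.36, C 130.64
Sensible, products 25→121 °C: 4755.6 kJ/min
Q = ΔH = -13171 kJ/min = -219.51 kW
Heat removed = 790230 kJ/h

Q_out = 790000 kJ/h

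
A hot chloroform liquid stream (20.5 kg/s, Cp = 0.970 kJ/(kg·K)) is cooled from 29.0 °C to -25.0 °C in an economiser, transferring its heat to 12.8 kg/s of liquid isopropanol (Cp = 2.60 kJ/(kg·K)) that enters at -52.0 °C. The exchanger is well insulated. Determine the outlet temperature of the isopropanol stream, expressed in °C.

Heat released by hot stream: Q = 20.5 × 0.970 × (29.0 − -25.0) = 1073.8 kJ/s
Energy balance on cold side (adiabatic exchanger): Q = ṁ_c·Cp_c·(T_c,out − T_c,in)
T_c,out = -52.0 + 1073.8/(12.8 × 2.60) = -19.735 °C

T_c,out = -19.7 °C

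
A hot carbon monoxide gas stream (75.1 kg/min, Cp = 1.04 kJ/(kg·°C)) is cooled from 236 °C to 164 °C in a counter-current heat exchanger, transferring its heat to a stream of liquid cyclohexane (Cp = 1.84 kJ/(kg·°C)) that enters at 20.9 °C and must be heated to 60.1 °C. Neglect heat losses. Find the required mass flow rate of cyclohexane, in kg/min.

ṁ_c = 78.0 kg/min

Heat released by hot stream: Q = 75.1 × 1.04 × (236 − 164) = 5623.5 kJ/min
Energy balance on cold side (adiabatic exchanger): Q = ṁ_c·Cp_c·(T_c,out − T_c,in)
ṁ_c = 5623.5 / [1.84 × (60.1 − 20.9)] = 77.965 kg/min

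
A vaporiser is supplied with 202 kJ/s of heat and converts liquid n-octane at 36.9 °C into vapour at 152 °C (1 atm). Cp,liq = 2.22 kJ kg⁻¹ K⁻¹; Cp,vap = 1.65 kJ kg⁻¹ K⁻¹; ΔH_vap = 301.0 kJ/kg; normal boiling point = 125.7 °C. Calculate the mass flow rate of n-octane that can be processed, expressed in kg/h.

Δh = 2.22×(125.7−36.9) + 301.0 + 1.65×(152−125.7) = 541.53 kJ/kg
Q = 202 kJ/s = 202 kJ/s = 727200 kJ/h
ṁ = Q/Δh = 727200 / 541.53 = 1342.9 kg/h

ṁ = 1340 kg/h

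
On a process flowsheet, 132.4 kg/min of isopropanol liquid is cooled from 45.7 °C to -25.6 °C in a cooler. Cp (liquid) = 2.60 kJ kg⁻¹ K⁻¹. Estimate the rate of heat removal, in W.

Q_c = 409000 W

Q = ṁ·Cp·ΔT = 132.4 × 2.60 × (-25.6 − 45.7) = -24544 kJ/min
Converting: 24544 / 60 s = 409.07 kW
Cooling duty = 409070 W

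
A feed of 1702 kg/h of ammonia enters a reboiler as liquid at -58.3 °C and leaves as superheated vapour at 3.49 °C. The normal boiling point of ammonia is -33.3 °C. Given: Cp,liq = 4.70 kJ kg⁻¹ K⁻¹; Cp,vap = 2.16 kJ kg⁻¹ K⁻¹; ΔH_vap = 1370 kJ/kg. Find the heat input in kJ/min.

liquid -58.3→-33.3 °C: 117.5 kJ/kg
vaporisation at -33.3 °C: 1370 kJ/kg
vapour -33.3→3.49 °C: 79.466 kJ/kg
Δh = 117.5 + 1370 + 79.466 = 1567 kJ/kg
Q = ṁ·Δh = 1702 kg/h × 1567 kJ/kg = 2.667e+06 kJ/h
|Q| = 740.83 kW = 44450 kJ/min

Q = 44400 kJ/min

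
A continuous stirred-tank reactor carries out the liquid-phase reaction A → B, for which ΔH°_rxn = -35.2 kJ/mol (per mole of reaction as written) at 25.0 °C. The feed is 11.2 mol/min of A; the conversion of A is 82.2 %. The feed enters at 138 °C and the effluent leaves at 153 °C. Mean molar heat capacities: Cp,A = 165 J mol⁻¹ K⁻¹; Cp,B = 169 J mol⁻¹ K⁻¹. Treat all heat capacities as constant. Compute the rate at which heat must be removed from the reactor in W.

Q_out = 4860 W

Extent of reaction ξ = 0.822 × 11.2 = 9.2064 mol/min
Reaction term: ξ·ΔH°_rxn = 9.2064 × -35.2 = -324.07 kJ/min
Sensible, feed 138→25 °C: -208.82 kJ/min
Outlet flows (mol/min): A 1.9936, B 9.2064
Sensible, products 25→153 °C: 241.26 kJ/min
Q = ΔH = -291.63 kJ/min = -4.8605 kW
Heat removed = 4860.5 W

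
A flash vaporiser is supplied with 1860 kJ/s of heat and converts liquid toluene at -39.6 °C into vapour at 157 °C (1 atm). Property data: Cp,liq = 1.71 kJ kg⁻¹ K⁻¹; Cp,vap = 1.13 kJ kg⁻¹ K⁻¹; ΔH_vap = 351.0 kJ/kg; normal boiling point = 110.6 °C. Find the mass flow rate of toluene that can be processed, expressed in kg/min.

ṁ = 169 kg/min

Δh = 1.71×(110.6−-39.6) + 351.0 + 1.13×(157−110.6) = 660.27 kJ/kg
Q = 1860 kJ/s = 1860 kJ/s = 111600 kJ/min
ṁ = Q/Δh = 111600 / 660.27 = 169.02 kg/min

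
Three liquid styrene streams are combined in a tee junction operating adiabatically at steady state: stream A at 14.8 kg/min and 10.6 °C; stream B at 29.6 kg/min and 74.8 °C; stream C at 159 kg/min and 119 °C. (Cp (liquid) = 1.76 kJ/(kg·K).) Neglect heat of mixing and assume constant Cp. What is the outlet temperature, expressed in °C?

Adiabatic, steady state ⇒ Σ ṁᵢCp,ᵢ(T_out − Tᵢ) = 0
T_out = Σ ṁᵢCp,ᵢTᵢ / Σ ṁᵢCp,ᵢ
      = 37474 / 357.98 = 104.68 °C

T_out = 105 °C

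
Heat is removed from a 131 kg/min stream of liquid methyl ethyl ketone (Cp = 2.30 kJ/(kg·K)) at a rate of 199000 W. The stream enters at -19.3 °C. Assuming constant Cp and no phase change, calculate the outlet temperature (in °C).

Q = 199000 W = 11940 kJ/min
ΔT = Q/(ṁ·Cp) = 11940/(131×2.30) = 39.628 K
T_out = -19.3 − 39.628 = -58.928 °C

T_out = -58.9 °C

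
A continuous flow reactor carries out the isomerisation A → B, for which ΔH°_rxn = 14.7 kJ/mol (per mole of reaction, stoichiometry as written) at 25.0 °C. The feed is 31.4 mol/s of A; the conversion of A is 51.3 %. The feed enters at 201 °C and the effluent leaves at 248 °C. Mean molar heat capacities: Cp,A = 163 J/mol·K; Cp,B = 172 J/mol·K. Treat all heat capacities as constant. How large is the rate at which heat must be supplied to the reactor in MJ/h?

Extent of reaction ξ = 0.513 × 31.4 = 16.108 mol/s
Reaction term: ξ·ΔH°_rxn = 16.108 × 14.7 = 236.79 kJ/s
Sensible, feed 201→25 °C: -900.8 kJ/s
Outlet flows (mol/s): A 15.292, B 16.108
Sensible, products 25→248 °C: 1173.7 kJ/s
Q = ΔH = 509.68 kJ/s = 509.68 kW
Heat supplied = 1834.8 MJ/h

Q_in = 1830 MJ/h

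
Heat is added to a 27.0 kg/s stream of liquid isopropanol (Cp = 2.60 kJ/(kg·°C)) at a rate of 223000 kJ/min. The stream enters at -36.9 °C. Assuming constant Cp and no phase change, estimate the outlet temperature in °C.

Q = 223000 kJ/min = 3716.7 kJ/s
ΔT = Q/(ṁ·Cp) = 3716.7/(27.0×2.60) = 52.944 K
T_out = -36.9 + 52.944 = 16.044 °C

T_out = 16.0 °C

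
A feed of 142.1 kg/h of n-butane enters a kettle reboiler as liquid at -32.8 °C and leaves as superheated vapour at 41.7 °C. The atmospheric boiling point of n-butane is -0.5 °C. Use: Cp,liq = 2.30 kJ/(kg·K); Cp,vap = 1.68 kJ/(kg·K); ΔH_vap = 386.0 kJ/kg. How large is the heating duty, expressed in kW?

Q = 21.0 kW

liquid -32.8→-0.5 °C: 74.29 kJ/kg
vaporisation at -0.5 °C: 386 kJ/kg
vapour -0.5→41.7 °C: 70.896 kJ/kg
Δh = 74.29 + 386 + 70.896 = 531.19 kJ/kg
Q = ṁ·Δh = 142.1 kg/h × 531.19 kJ/kg = 75482 kJ/h
|Q| = 20.967 kW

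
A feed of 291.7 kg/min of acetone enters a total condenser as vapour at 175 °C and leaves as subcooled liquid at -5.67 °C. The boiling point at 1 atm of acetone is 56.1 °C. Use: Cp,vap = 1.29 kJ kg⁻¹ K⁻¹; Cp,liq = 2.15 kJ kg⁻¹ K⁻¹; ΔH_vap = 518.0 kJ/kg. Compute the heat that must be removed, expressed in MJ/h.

vapour 175→56.1 °C: -153.38 kJ/kg
condensation at 56.1 °C: -518 kJ/kg
liquid 56.1→-5.67 °C: -132.81 kJ/kg
Δh = -153.38 + -518 + -132.81 = -804.19 kJ/kg
Q = ṁ·Δh = 291.7 kg/min × -804.19 kJ/kg = -234580 kJ/min
|Q| = 3909.7 kW = 14075 MJ/h

Q_c = 14100 MJ/h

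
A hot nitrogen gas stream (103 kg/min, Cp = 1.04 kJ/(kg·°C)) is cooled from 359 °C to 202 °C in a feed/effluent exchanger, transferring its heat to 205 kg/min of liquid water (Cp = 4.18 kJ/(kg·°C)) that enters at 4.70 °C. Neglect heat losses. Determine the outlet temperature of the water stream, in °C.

T_c,out = 24.3 °C

Heat released by hot stream: Q = 103 × 1.04 × (359 − 202) = 16818 kJ/min
Energy balance on cold side (adiabatic exchanger): Q = ṁ_c·Cp_c·(T_c,out − T_c,in)
T_c,out = 4.70 + 16818/(205 × 4.18) = 24.326 °C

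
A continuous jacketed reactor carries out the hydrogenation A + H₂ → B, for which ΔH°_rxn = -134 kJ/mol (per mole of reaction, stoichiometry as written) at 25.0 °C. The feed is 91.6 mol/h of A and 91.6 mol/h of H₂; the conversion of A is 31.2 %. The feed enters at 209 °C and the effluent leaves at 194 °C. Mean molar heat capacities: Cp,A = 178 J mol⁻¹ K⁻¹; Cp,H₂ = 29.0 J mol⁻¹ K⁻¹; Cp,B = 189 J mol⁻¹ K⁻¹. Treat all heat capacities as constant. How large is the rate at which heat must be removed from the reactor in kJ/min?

Extent of reaction ξ = 0.312 × 91.6 = 28.579 mol/h
Reaction term: ξ·ΔH°_rxn = 28.579 × -134 = -3829.6 kJ/h
Sensible, feed 209→25 °C: -3488.9 kJ/h
Outlet flows (mol/h): A 63.021, H₂ 63.021, B 28.579
Sensible, products 25→194 °C: 3117.5 kJ/h
Q = ΔH = -4201 kJ/h = -1.1669 kW
Heat removed = 70.016 kJ/min

Q_out = 70.0 kJ/min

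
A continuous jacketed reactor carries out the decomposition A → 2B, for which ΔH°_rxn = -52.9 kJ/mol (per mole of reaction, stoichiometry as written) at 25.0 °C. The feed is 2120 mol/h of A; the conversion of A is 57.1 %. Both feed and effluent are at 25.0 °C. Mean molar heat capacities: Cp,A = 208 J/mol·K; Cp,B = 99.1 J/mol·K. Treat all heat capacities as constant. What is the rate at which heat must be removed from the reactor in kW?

Q_out = 17.8 kW

Extent of reaction ξ = 0.571 × 2120 = 1210.5 mol/h
Reaction term: ξ·ΔH°_rxn = 1210.5 × -52.9 = -64037 kJ/h
Q = ΔH = -64037 kJ/h = -17.788 kW
Heat removed = 17.788 kW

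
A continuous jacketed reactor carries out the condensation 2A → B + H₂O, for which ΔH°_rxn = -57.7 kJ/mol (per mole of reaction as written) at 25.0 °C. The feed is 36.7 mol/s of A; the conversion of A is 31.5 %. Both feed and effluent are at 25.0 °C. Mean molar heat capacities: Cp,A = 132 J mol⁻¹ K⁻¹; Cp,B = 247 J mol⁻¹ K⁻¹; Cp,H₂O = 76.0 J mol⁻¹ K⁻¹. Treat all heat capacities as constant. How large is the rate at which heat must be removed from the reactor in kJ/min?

Q_out = 20000 kJ/min

Extent of reaction ξ = 0.315 × 36.7 / 2 = 5.7803 mol/s
Reaction term: ξ·ΔH°_rxn = 5.7803 × -57.7 = -333.52 kJ/s
Q = ΔH = -333.52 kJ/s = -333.52 kW
Heat removed = 20011 kJ/min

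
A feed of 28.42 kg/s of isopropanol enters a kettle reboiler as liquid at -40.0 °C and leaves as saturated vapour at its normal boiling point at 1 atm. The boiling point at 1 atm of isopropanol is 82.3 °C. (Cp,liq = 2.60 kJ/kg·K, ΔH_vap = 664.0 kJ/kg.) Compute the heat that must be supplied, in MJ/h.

Q = 100000 MJ/h

liquid -40.0→82.3 °C: 317.98 kJ/kg
vaporisation at 82.3 °C: 664 kJ/kg
Δh = 317.98 + 664 = 981.98 kJ/kg
Q = ṁ·Δh = 28.42 kg/s × 981.98 kJ/kg = 27908 kJ/s
|Q| = 27908 kW = 100470 MJ/h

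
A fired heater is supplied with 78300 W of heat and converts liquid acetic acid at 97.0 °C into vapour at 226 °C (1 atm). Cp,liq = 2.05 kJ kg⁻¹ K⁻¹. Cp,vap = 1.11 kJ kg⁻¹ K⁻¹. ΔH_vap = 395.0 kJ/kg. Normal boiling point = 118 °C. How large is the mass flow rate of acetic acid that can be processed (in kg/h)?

Δh = 2.05×(118−97.0) + 395.0 + 1.11×(226−118) = 557.93 kJ/kg
Q = 78300 W = 78.3 kJ/s = 281880 kJ/h
ṁ = Q/Δh = 281880 / 557.93 = 505.22 kg/h

ṁ = 505 kg/h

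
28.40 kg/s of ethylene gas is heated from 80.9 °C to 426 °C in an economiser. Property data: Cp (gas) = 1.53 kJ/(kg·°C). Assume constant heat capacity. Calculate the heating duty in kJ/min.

Q = ṁ·Cp·ΔT = 28.40 × 1.53 × (426 − 80.9) = 14995 kJ/s
Heating duty = 899720 kJ/min

Q = 900000 kJ/min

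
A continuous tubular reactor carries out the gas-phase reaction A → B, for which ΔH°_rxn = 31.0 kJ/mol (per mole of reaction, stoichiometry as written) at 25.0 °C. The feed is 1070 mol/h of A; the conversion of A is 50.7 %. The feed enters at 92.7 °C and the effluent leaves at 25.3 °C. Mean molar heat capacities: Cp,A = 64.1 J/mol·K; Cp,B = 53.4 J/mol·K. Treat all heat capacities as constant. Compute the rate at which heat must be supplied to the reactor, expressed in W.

Q_in = 3390 W

Extent of reaction ξ = 0.507 × 1070 = 542.49 mol/h
Reaction term: ξ·ΔH°_rxn = 542.49 × 31.0 = 16817 kJ/h
Sensible, feed 92.7→25 °C: -4643.3 kJ/h
Outlet flows (mol/h): A 527.51, B 542.49
Sensible, products 25→25.3 °C: 18.835 kJ/h
Q = ΔH = 12193 kJ/h = 3.3869 kW
Heat supplied = 3386.9 W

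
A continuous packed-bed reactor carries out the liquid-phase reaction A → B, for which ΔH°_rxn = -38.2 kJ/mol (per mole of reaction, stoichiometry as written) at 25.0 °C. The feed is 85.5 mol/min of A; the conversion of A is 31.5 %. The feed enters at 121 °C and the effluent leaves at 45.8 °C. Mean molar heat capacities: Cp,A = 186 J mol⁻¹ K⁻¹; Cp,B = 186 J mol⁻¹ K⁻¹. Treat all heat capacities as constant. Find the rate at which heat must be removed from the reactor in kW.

Extent of reaction ξ = 0.315 × 85.5 = 26.933 mol/min
Reaction term: ξ·ΔH°_rxn = 26.933 × -38.2 = -1028.8 kJ/min
Sensible, feed 121→25 °C: -1526.7 kJ/min
Outlet flows (mol/min): A 58.567, B 26.933
Sensible, products 25→45.8 °C: 330.78 kJ/min
Q = ΔH = -2224.7 kJ/min = -37.079 kW
Heat removed = 37.079 kW

Q_out = 37.1 kW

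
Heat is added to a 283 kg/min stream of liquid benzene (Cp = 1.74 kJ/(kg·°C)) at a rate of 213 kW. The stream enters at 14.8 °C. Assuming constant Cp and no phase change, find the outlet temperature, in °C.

Q = 213 kW = 12780 kJ/min
ΔT = Q/(ṁ·Cp) = 12780/(283×1.74) = 25.953 K
T_out = 14.8 + 25.953 = 40.753 °C

T_out = 40.8 °C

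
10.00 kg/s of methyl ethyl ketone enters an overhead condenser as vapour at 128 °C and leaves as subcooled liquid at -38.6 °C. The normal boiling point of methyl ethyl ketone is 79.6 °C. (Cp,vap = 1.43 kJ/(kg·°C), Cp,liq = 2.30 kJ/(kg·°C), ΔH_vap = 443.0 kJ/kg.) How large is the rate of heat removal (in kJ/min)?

vapour 128→79.6 °C: -69.212 kJ/kg
condensation at 79.6 °C: -443 kJ/kg
liquid 79.6→-38.6 °C: -271.86 kJ/kg
Δh = -69.212 + -443 + -271.86 = -784.07 kJ/kg
Q = ṁ·Δh = 10.00 kg/s × -784.07 kJ/kg = -7840.7 kJ/s
|Q| = 7840.7 kW = 470440 kJ/min

Q_c = 470000 kJ/min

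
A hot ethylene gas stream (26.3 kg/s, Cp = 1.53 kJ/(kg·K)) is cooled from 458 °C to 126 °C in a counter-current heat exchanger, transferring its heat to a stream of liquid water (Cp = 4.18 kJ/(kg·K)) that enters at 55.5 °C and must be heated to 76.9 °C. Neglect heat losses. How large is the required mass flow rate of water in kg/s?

Heat released by hot stream: Q = 26.3 × 1.53 × (458 − 126) = 13359 kJ/s
Energy balance on cold side (adiabatic exchanger): Q = ṁ_c·Cp_c·(T_c,out − T_c,in)
ṁ_c = 13359 / [4.18 × (76.9 − 55.5)] = 149.35 kg/s

ṁ_c = 149 kg/s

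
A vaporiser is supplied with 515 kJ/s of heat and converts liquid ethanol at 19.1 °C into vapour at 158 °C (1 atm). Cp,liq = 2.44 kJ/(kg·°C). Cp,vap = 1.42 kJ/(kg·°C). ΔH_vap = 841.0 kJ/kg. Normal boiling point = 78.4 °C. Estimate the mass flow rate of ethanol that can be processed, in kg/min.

Δh = 2.44×(78.4−19.1) + 841.0 + 1.42×(158−78.4) = 1098.7 kJ/kg
Q = 515 kJ/s = 515 kJ/s = 30900 kJ/min
ṁ = Q/Δh = 30900 / 1098.7 = 28.124 kg/min

ṁ = 28.1 kg/min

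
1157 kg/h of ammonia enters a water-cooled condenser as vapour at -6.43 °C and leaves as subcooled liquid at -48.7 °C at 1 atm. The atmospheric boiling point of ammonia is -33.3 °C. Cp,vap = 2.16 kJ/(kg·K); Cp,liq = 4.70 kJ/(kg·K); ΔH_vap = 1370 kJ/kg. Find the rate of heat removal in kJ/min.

Q_c = 28900 kJ/min

vapour -6.43→-33.3 °C: -58.039 kJ/kg
condensation at -33.3 °C: -1370 kJ/kg
liquid -33.3→-48.7 °C: -72.38 kJ/kg
Δh = -58.039 + -1370 + -72.38 = -1500.4 kJ/kg
Q = ṁ·Δh = 1157 kg/h × -1500.4 kJ/kg = -1.736e+06 kJ/h
|Q| = 482.22 kW = 28933 kJ/min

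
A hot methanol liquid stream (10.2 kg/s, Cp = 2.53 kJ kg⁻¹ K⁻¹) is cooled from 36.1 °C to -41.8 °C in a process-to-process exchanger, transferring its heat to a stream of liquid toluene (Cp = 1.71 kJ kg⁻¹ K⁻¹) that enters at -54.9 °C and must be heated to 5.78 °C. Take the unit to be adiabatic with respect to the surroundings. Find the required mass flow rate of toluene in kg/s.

Heat released by hot stream: Q = 10.2 × 2.53 × (36.1 − -41.8) = 2010.3 kJ/s
Energy balance on cold side (adiabatic exchanger): Q = ṁ_c·Cp_c·(T_c,out − T_c,in)
ṁ_c = 2010.3 / [1.71 × (5.78 − -54.9)] = 19.374 kg/s

ṁ_c = 19.4 kg/s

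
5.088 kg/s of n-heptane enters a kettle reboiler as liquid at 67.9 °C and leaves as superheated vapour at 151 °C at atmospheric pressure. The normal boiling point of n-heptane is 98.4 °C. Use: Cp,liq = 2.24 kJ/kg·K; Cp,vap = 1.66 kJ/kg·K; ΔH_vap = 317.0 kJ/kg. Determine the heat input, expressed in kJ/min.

Q = 144000 kJ/min

liquid 67.9→98.4 °C: 68.32 kJ/kg
vaporisation at 98.4 °C: 317 kJ/kg
vapour 98.4→151 °C: 87.316 kJ/kg
Δh = 68.32 + 317 + 87.316 = 472.64 kJ/kg
Q = ṁ·Δh = 5.088 kg/s × 472.64 kJ/kg = 2404.8 kJ/s
|Q| = 2404.8 kW = 144290 kJ/min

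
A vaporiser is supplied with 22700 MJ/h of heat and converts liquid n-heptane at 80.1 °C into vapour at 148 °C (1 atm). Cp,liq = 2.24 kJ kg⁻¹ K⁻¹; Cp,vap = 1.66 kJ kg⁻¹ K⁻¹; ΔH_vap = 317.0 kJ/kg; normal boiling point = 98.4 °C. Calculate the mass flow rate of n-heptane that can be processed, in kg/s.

ṁ = 14.3 kg/s

Δh = 2.24×(98.4−80.1) + 317.0 + 1.66×(148−98.4) = 440.33 kJ/kg
Q = 22700 MJ/h = 6305.6 kJ/s = 6305.6 kJ/s
ṁ = Q/Δh = 6305.6 / 440.33 = 14.32 kg/s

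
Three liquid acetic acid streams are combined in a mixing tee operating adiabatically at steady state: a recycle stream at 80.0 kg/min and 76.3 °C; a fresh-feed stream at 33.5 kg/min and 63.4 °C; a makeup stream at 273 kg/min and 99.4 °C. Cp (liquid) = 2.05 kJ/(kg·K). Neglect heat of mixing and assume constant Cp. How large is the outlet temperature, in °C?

T_out = 91.5 °C

No heat crosses the boundary, so H_out = H_in.
T_out = Σ ṁᵢCp,ᵢTᵢ / Σ ṁᵢCp,ᵢ
      = 72496 / 792.32 = 91.498 °C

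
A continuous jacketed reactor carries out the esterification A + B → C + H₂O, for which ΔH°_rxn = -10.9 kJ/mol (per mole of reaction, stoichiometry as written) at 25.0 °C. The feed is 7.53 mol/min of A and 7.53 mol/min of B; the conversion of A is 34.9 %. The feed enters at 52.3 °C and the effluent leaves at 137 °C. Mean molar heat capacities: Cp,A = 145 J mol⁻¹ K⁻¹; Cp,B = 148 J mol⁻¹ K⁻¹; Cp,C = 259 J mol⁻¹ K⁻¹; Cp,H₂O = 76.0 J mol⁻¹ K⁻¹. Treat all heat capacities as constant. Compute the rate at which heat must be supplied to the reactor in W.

Q_in = 2840 W

Extent of reaction ξ = 0.349 × 7.53 = 2.628 mol/min
Reaction term: ξ·ΔH°_rxn = 2.628 × -10.9 = -28.645 kJ/min
Sensible, feed 52.3→25 °C: -60.232 kJ/min
Outlet flows (mol/min): A 4.902, B 4.902, C 2.628, H₂O 2.628
Sensible, products 25→137 °C: 259.47 kJ/min
Q = ΔH = 170.59 kJ/min = 2.8432 kW
Heat supplied = 2843.2 W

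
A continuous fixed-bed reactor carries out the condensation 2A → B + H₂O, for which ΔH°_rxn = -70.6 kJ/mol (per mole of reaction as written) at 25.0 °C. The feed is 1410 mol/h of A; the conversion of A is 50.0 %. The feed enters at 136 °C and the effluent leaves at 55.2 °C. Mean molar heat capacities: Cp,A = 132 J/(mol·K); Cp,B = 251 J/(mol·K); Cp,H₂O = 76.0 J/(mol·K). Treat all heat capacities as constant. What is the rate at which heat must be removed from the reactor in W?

Extent of reaction ξ = 0.500 × 1410 / 2 = 352.5 mol/h
Reaction term: ξ·ΔH°_rxn = 352.5 × -70.6 = -24886 kJ/h
Sensible, feed 136→25 °C: -20659 kJ/h
Outlet flows (mol/h): A 705, B 352.5, H₂O 352.5
Sensible, products 25→55.2 °C: 6291.5 kJ/h
Q = ΔH = -39254 kJ/h = -10.904 kW
Heat removed = 10904 W

Q_out = 10900 W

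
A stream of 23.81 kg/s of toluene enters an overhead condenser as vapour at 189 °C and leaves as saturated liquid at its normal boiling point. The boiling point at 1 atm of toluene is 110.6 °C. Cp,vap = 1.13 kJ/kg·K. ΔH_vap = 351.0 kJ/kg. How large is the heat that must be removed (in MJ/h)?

Q_c = 37700 MJ/h

vapour 189→110.6 °C: -88.592 kJ/kg
condensation at 110.6 °C: -351 kJ/kg
Δh = -88.592 + -351 = -439.59 kJ/kg
Q = ṁ·Δh = 23.81 kg/s × -439.59 kJ/kg = -10467 kJ/s
|Q| = 10467 kW = 37680 MJ/h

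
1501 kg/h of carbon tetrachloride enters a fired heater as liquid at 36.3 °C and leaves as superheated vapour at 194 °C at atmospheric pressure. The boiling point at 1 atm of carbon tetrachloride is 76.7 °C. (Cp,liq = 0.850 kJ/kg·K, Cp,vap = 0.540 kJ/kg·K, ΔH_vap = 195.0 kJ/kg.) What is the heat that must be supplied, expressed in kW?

Q = 122 kW

liquid 36.3→76.7 °C: 34.34 kJ/kg
vaporisation at 76.7 °C: 195 kJ/kg
vapour 76.7→194 °C: 63.342 kJ/kg
Δh = 34.34 + 195 + 63.342 = 292.68 kJ/kg
Q = ṁ·Δh = 1501 kg/h × 292.68 kJ/kg = 439320 kJ/h
|Q| = 122.03 kW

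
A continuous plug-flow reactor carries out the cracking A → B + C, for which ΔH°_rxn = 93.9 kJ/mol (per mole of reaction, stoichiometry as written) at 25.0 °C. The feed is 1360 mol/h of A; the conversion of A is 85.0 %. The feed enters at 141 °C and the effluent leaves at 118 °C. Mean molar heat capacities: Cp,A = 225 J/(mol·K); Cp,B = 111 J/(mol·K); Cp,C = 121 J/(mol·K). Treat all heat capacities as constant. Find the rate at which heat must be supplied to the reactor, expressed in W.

Q_in = 28400 W

Extent of reaction ξ = 0.850 × 1360 = 1156 mol/h
Reaction term: ξ·ΔH°_rxn = 1156 × 93.9 = 108550 kJ/h
Sensible, feed 141→25 °C: -35496 kJ/h
Outlet flows (mol/h): A 204, B 1156, C 1156
Sensible, products 25→118 °C: 29211 kJ/h
Q = ΔH = 102260 kJ/h = 28.406 kW
Heat supplied = 28406 W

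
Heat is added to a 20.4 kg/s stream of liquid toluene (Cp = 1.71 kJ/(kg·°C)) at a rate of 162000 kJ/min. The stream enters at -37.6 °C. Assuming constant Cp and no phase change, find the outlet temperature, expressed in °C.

T_out = 39.8 °C

Q = 162000 kJ/min = 2700 kJ/s
ΔT = Q/(ṁ·Cp) = 2700/(20.4×1.71) = 77.399 K
T_out = -37.6 + 77.399 = 39.799 °C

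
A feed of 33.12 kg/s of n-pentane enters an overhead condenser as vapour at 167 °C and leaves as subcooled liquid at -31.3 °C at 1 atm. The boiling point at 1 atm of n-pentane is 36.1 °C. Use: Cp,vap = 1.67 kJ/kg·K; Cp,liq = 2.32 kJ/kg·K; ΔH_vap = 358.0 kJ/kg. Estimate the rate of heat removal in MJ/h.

vapour 167→36.1 °C: -218.6 kJ/kg
condensation at 36.1 °C: -358 kJ/kg
liquid 36.1→-31.3 °C: -156.37 kJ/kg
Δh = -218.6 + -358 + -156.37 = -732.97 kJ/kg
Q = ṁ·Δh = 33.12 kg/s × -732.97 kJ/kg = -24276 kJ/s
|Q| = 24276 kW = 87394 MJ/h

Q_c = 87400 MJ/h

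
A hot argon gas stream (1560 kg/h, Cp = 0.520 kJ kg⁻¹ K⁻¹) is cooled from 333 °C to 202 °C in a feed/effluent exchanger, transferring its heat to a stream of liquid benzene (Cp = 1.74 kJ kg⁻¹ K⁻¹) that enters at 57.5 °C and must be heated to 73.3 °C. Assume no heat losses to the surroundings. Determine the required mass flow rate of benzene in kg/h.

ṁ_c = 3870 kg/h

Heat released by hot stream: Q = 1560 × 0.520 × (333 − 202) = 106270 kJ/h
Energy balance on cold side (adiabatic exchanger): Q = ṁ_c·Cp_c·(T_c,out − T_c,in)
ṁ_c = 106270 / [1.74 × (73.3 − 57.5)] = 3865.4 kg/h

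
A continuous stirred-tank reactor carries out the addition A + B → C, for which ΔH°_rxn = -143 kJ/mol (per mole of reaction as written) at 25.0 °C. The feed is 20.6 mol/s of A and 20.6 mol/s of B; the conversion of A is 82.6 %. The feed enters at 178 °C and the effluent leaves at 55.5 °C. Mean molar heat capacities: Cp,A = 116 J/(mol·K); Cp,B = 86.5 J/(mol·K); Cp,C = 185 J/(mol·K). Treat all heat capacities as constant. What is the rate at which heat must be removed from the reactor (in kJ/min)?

Q_out = 177000 kJ/min

Extent of reaction ξ = 0.826 × 20.6 = 17.016 mol/s
Reaction term: ξ·ΔH°_rxn = 17.016 × -143 = -2433.2 kJ/s
Sensible, feed 178→25 °C: -638.24 kJ/s
Outlet flows (mol/s): A 3.5844, B 3.5844, C 17.016
Sensible, products 25→55.5 °C: 118.15 kJ/s
Q = ΔH = -2953.3 kJ/s = -2953.3 kW
Heat removed = 177200 kJ/min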